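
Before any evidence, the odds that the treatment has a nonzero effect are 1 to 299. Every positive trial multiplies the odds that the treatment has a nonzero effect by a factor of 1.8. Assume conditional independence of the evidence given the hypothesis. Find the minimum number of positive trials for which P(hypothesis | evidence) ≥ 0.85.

Prior odds = 1/299.
Likelihood ratio per positive trial = 1.8.
Target posterior odds = 0.85/0.15 = 17/3.
Need (1/299) × 1.8ⁿ ≥ 17/3, i.e. 1.8ⁿ ≥ 5083/3.
1.8¹² ≈1156.83 falls short of 5083/3 but 1.8¹³ ≈2082.3 reaches it, so n = 13.

13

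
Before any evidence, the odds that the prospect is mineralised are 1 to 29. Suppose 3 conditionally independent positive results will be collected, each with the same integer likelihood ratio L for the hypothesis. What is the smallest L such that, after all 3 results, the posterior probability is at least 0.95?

Prior odds = 1/29.
Target odds = 0.95/0.05 = 19.
Need L³ ≥ 19 ÷ (1/29) = 551.
8³ = 512 < 551 ≤ 729 = 9³, so L = 9.

9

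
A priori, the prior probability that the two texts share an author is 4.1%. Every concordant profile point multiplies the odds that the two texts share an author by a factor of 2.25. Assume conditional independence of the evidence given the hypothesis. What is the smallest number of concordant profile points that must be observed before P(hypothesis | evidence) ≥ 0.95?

8

Prior odds = 0.041/0.959 = 41/959.
Likelihood ratio per concordant profile point = 2.25.
Target odds: 0.95 ÷ 0.05 = 19.
Need (41/959) × 2.25ⁿ ≥ 19, i.e. 2.25ⁿ ≥ 18221/41.
2.25⁷ = 4782969/16384 falls short of 18221/41 but 2.25⁸ = 43046721/65536 reaches it, so n = 8.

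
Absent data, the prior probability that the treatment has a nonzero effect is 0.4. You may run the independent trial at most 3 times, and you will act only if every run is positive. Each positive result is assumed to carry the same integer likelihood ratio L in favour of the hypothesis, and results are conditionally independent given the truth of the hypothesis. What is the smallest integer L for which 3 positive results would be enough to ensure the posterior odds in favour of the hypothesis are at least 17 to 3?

3

Prior odds = 0.4/0.6 = 2/3.
Target odds = 17/3.
Need L³ ≥ 17/3 ÷ (2/3) = 8.5.
2³ = 8 < 8.5 ≤ 27 = 3³, so L = 3.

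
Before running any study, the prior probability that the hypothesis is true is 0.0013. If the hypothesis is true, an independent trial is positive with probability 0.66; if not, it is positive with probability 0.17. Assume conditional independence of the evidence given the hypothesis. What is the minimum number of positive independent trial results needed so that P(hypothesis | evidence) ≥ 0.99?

Prior odds: 0.0013 ÷ 0.9987 = 13/9987.
Likelihood ratio of a positive = 0.66/0.17 = 66/17.
Target posterior odds = 0.99/0.01 = 99.
Need (13/9987) × (66/17)ⁿ ≥ 99, i.e. (66/17)ⁿ ≥ 988713/13.
(66/17)⁸ ≈51613.1 falls short of 988713/13 but (66/17)⁹ ≈200380 reaches it, so n = 9.

9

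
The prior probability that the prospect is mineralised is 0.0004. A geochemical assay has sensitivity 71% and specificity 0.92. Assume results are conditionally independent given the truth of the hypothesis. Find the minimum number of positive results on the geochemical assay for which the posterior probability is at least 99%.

6

Prior odds: 0.0004 ÷ 0.9996 = 1/2499.
False-positive rate = 1 − 0.92 = 0.08; likelihood ratio of a positive = 0.71/0.08 = 8.875.
Target odds: 0.99 ÷ 0.01 = 99.
Require 8.875ⁿ ≥ 99 ÷ (1/2499) = 247401.
8.875⁵ ≈55060.7 falls short of 247401 but 8.875⁶ ≈488664 reaches it, so n = 6.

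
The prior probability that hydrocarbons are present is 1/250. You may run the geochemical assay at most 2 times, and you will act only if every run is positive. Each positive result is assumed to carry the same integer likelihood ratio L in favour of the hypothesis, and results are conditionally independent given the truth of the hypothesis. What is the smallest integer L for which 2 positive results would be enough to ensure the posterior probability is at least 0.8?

Prior odds = 0.004/0.996 = 1/249.
Target odds = 0.8/0.2 = 4.
Need L² ≥ 4 ÷ (1/249) = 996.
31² = 961 < 996 ≤ 1024 = 32², so L = 32.

32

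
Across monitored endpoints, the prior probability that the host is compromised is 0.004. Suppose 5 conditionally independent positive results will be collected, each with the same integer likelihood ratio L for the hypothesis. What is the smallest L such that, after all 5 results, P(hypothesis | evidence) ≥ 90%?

Prior odds = 0.004/0.996 = 1/249.
Target odds = 0.9/0.1 = 9.
Need L⁵ ≥ 9 ÷ (1/249) = 2241.
4⁵ = 1024 < 2241 ≤ 3125 = 5⁵, so L = 5.

5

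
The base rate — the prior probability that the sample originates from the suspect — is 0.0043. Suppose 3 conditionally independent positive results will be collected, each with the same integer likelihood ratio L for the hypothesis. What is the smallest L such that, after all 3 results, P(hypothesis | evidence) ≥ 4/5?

10

Prior odds = 0.0043/0.9957 = 43/9957.
Target odds = 0.8/0.2 = 4.
Need L³ ≥ 4 ÷ (43/9957) = 39828/43.
9³ = 729 < 39828/43 ≤ 1000 = 10³, so L = 10.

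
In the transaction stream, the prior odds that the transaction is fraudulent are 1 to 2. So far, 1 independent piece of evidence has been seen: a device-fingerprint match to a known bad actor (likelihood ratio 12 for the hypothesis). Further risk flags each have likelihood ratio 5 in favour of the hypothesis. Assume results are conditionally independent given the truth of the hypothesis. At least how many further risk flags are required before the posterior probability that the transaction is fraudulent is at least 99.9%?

Prior odds = 0.5.
Bayes factor of the evidence already in hand = 12.
Odds after that evidence = 0.5 × 12 = 6.
Target odds = 0.999/0.001 = 999.
Need 5ⁿ ≥ 999 ÷ 6 = 166.5.
5³ = 125 falls short of 166.5 but 5⁴ = 625 reaches it, so n = 4.

4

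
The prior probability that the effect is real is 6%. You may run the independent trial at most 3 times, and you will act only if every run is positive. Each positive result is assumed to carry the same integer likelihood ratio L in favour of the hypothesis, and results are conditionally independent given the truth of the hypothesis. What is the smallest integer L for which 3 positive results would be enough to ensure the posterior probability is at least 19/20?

Prior odds = 0.06/0.94 = 3/47.
Target odds = 0.95/0.05 = 19.
Need L³ ≥ 19 ÷ (3/47) = 893/3.
6³ = 216 < 893/3 ≤ 343 = 7³, so L = 7.

7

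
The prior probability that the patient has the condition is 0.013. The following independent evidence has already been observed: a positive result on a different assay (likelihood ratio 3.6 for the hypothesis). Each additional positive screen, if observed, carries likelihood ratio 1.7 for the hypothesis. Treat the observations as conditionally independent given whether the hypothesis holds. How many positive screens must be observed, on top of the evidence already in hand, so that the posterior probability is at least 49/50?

Prior odds = 0.013/0.987 = 13/987.
Bayes factor of the evidence already in hand = 3.6.
Odds after that evidence = (13/987) × 3.6 = 78/1645.
Target odds = 0.98/0.02 = 49.
Need 1.7ⁿ ≥ 49 ÷ (78/1645) = 80605/78.
1.7¹³ ≈990.458 falls short of 80605/78 but 1.7¹⁴ ≈1683.78 reaches it, so n = 14.

14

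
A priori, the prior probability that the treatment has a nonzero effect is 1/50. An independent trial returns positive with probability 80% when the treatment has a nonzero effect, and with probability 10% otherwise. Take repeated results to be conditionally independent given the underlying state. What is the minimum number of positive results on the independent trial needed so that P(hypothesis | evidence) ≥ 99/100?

5

Prior odds = 0.02/0.98 = 1/49.
Likelihood ratio of a positive result = 0.8/0.1 = 8.
Target odds: 0.99 ÷ 0.01 = 99.
Need (1/49) × 8ⁿ ≥ 99, i.e. 8ⁿ ≥ 4851.
8⁴ = 4096 falls short of 4851 but 8⁵ = 32768 reaches it, so n = 5.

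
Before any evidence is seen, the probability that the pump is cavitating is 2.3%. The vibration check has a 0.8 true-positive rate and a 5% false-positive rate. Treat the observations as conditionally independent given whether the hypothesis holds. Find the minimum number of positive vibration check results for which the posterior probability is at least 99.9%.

4

Prior odds = 0.023/0.977 = 23/977.
Likelihood ratio of a positive result = 0.8/0.05 = 16.
Target posterior odds = 0.999/0.001 = 999.
Require 16ⁿ ≥ 999 ÷ (23/977) = 976023/23.
16³ = 4096 falls short of 976023/23 but 16⁴ = 65536 reaches it, so n = 4.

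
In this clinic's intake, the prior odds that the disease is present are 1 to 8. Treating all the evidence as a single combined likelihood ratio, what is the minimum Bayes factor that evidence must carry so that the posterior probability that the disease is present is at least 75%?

Prior odds = 0.125.
Target odds = 0.75/0.25 = 3.
Required Bayes factor = 3 ÷ 0.125 = 24.

24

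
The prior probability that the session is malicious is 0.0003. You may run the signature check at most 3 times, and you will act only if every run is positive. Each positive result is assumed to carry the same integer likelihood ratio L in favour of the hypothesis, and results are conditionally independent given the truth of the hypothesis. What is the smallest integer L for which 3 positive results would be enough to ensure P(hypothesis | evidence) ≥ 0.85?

Prior odds = 0.0003/0.9997 = 3/9997.
Target odds = 0.85/0.15 = 17/3.
Need L³ ≥ 17/3 ÷ (3/9997) = 169949/9.
26³ = 17576 < 169949/9 ≤ 19683 = 27³, so L = 27.

27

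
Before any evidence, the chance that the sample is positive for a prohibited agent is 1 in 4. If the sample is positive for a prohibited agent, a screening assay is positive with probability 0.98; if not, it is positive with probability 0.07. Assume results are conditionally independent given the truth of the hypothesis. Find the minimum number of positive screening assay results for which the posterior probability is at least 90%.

Prior odds: 0.25 ÷ 0.75 = 1/3.
Likelihood ratio of a positive = 0.98/0.07 = 14.
Target odds: 0.9 ÷ 0.1 = 9.
Need (1/3) × 14ⁿ ≥ 9, i.e. 14ⁿ ≥ 27.
14¹ = 14 falls short of 27 but 14² = 196 reaches it, so n = 2.

2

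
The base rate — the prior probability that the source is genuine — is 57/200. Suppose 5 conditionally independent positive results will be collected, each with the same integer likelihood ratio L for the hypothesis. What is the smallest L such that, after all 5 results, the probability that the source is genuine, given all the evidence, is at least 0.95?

Prior odds = 0.285/0.715 = 57/143.
Target odds = 0.95/0.05 = 19.
Need L⁵ ≥ 19 ÷ (57/143) = 143/3.
2⁵ = 32 < 143/3 ≤ 243 = 3⁵, so L = 3.

3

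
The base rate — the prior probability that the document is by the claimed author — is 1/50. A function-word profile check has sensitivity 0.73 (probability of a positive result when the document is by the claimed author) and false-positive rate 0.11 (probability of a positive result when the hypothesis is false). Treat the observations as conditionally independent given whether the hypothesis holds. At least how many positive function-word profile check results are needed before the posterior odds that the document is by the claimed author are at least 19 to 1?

Prior odds: 0.02 ÷ 0.98 = 1/49.
Likelihood ratio of a positive result = 0.73/0.11 = 73/11.
Target odds = 19.
Need (1/49) × (73/11)ⁿ ≥ 19, i.e. (73/11)ⁿ ≥ 931.
(73/11)³ = 389017/1331 falls short of 931 but (73/11)⁴ = 28398241/14641 reaches it, so n = 4.

4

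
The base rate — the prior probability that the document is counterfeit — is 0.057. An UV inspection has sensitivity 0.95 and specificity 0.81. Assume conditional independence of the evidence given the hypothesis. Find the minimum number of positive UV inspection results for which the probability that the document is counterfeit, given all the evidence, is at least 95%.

4

Prior odds: 0.057 ÷ 0.943 = 57/943.
False-positive rate = 1 − 0.81 = 0.19; likelihood ratio of a positive = 0.95/0.19 = 5.
Target posterior odds = 0.95/0.05 = 19.
Need (57/943) × 5ⁿ ≥ 19, i.e. 5ⁿ ≥ 943/3.
5³ = 125 falls short of 943/3 but 5⁴ = 625 reaches it, so n = 4.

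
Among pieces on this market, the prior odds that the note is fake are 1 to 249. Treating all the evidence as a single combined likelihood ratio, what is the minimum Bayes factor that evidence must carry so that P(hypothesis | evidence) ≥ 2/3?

Prior odds = 1/249.
Target odds = (2/3)/(1/3) = 2.
Required Bayes factor = 2 ÷ (1/249) = 498.

498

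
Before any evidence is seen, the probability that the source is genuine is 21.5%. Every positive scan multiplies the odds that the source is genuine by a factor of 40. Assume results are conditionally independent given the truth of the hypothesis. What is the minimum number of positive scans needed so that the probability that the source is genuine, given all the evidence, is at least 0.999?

Prior odds = 0.215/0.785 = 43/157.
Likelihood ratio per positive scan = 40.
Target posterior odds = 0.999/0.001 = 999.
Need (43/157) × 40ⁿ ≥ 999, i.e. 40ⁿ ≥ 156843/43.
40² = 1600 falls short of 156843/43 but 40³ = 64000 reaches it, so n = 3.

3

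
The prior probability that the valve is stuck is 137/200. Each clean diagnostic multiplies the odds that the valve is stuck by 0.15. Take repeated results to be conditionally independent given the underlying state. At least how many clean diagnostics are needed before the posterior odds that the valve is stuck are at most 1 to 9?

2

Prior odds = 0.685/0.315 = 137/63.
Likelihood ratio per clean diagnostic = 0.15.
Target odds = 1/9.
Need (137/63) × 0.15ⁿ ≤ 1/9, i.e. 0.15ⁿ ≤ 7/137.
0.15¹ = 0.15 is still above 7/137 but 0.15² = 0.0225 is at or below it, so n = 2.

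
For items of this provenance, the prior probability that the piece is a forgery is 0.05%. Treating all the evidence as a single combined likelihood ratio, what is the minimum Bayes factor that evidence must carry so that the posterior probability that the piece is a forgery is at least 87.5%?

Prior odds = 0.0005/0.9995 = 1/1999.
Target odds = 0.875/0.125 = 7.
Required Bayes factor = 7 ÷ (1/1999) = 13993.

13993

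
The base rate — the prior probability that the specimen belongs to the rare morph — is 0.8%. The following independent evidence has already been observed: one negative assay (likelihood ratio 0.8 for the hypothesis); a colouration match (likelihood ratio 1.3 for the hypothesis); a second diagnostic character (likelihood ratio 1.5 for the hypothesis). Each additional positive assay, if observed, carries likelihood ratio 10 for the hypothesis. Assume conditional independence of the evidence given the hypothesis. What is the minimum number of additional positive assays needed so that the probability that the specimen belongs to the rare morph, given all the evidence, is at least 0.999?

5

Prior odds = 0.008/0.992 = 1/124.
Combined Bayes factor of the evidence already in hand = 0.8 × 1.3 × 1.5 = 1.56.
Odds after that evidence = (1/124) × 1.56 = 39/3100.
Target odds = 0.999/0.001 = 999.
Need 10ⁿ ≥ 999 ÷ (39/3100) = 1032300/13.
10⁴ = 10000 falls short of 1032300/13 but 10⁵ = 100000 reaches it, so n = 5.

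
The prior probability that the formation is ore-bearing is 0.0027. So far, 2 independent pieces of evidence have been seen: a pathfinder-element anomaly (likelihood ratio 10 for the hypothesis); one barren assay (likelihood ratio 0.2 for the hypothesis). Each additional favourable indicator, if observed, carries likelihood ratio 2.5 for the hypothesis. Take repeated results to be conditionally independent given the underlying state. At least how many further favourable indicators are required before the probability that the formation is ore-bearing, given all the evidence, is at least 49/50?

10

Prior odds = 0.0027/0.9973 = 27/9973.
Combined Bayes factor of the evidence already in hand = 10 × 0.2 = 2.
Odds after that evidence = (27/9973) × 2 = 54/9973.
Target odds = 0.98/0.02 = 49.
Need 2.5ⁿ ≥ 49 ÷ (54/9973) = 488677/54.
2.5⁹ = 1953125/512 falls short of 488677/54 but 2.5¹⁰ = 9765625/1024 reaches it, so n = 10.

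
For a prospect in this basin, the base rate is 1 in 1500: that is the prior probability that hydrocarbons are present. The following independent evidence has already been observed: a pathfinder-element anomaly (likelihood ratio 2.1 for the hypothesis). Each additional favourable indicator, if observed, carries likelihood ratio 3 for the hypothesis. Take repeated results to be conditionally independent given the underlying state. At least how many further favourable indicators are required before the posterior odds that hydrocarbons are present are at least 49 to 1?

10

Prior odds = (1/1500)/(1499/1500) = 1/1499.
Bayes factor of the evidence already in hand = 2.1.
Odds after that evidence = (1/1499) × 2.1 = 21/14990.
Target odds = 49.
Need 3ⁿ ≥ 49 ÷ (21/14990) = 104930/3.
3⁹ = 19683 falls short of 104930/3 but 3¹⁰ = 59049 reaches it, so n = 10.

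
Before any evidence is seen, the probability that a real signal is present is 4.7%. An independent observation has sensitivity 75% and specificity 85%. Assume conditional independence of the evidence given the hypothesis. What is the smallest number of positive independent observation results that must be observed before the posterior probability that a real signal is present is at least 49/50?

Prior odds: 0.047 ÷ 0.953 = 47/953.
False-positive rate = 1 − 0.85 = 0.15; likelihood ratio of a positive = 0.75/0.15 = 5.
Target posterior odds = 0.98/0.02 = 49.
Need (47/953) × 5ⁿ ≥ 49, i.e. 5ⁿ ≥ 46697/47.
5⁴ = 625 falls short of 46697/47 but 5⁵ = 3125 reaches it, so n = 5.

5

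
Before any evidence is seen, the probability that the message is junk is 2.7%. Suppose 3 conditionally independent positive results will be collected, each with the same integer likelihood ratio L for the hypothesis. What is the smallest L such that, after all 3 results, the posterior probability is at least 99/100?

16

Prior odds = 0.027/0.973 = 27/973.
Target odds = 0.99/0.01 = 99.
Need L³ ≥ 99 ÷ (27/973) = 10703/3.
15³ = 3375 < 10703/3 ≤ 4096 = 16³, so L = 16.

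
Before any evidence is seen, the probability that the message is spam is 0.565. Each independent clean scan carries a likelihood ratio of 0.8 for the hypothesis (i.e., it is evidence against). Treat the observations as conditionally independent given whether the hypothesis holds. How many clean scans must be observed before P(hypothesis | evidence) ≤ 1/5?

8

Prior odds = 0.565/0.435 = 113/87.
Likelihood ratio per clean scan = 0.8.
Target posterior odds = 0.2/0.8 = 0.25.
Need (113/87) × 0.8ⁿ ≤ 0.25, i.e. 0.8ⁿ ≤ 87/452.
0.8⁷ = 16384/78125 is still above 87/452 but 0.8⁸ = 65536/390625 is at or below it, so n = 8.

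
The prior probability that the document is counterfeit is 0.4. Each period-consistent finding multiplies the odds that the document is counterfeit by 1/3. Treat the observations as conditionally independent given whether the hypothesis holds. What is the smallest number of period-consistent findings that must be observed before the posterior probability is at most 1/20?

3

Prior odds: 0.4 ÷ 0.6 = 2/3.
Likelihood ratio per period-consistent finding = 1/3.
Target posterior odds = 0.05/0.95 = 1/19.
Need (2/3) × (1/3)ⁿ ≤ 1/19, i.e. (1/3)ⁿ ≤ 3/38.
(1/3)² = 1/9 is still above 3/38 but (1/3)³ = 1/27 is at or below it, so n = 3.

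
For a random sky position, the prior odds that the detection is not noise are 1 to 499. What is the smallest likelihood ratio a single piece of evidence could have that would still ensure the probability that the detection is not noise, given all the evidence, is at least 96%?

Prior odds = 1/499.
Target odds = 0.96/0.04 = 24.
Required Bayes factor = 24 ÷ (1/499) = 11976.

11976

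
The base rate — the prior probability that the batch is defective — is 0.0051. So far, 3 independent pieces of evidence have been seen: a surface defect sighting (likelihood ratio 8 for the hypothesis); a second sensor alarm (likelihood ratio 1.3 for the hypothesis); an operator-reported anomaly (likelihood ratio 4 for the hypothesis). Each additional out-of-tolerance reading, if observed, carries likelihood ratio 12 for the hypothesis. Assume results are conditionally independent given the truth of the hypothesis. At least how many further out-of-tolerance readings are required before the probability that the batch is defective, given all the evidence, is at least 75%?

Prior odds = 0.0051/0.9949 = 51/9949.
Combined Bayes factor of the evidence already in hand = 8 × 1.3 × 4 = 41.6.
Odds after that evidence = (51/9949) × 41.6 = 10608/49745.
Target odds = 0.75/0.25 = 3.
Need 12ⁿ ≥ 3 ÷ (10608/49745) = 49745/3536.
12¹ = 12 falls short of 49745/3536 but 12² = 144 reaches it, so n = 2.

2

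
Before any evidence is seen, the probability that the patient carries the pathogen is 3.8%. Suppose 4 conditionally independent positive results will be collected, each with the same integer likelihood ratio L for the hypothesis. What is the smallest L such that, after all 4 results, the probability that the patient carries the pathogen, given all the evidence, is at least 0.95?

5

Prior odds = 0.038/0.962 = 19/481.
Target odds = 0.95/0.05 = 19.
Need L⁴ ≥ 19 ÷ (19/481) = 481.
4⁴ = 256 < 481 ≤ 625 = 5⁴, so L = 5.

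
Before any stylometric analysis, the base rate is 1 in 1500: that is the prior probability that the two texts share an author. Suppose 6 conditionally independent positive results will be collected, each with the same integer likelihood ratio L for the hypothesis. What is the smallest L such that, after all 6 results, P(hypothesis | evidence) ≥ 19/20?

6

Prior odds = (1/1500)/(1499/1500) = 1/1499.
Target odds = 0.95/0.05 = 19.
Need L⁶ ≥ 19 ÷ (1/1499) = 28481.
5⁶ = 15625 < 28481 ≤ 46656 = 6⁶, so L = 6.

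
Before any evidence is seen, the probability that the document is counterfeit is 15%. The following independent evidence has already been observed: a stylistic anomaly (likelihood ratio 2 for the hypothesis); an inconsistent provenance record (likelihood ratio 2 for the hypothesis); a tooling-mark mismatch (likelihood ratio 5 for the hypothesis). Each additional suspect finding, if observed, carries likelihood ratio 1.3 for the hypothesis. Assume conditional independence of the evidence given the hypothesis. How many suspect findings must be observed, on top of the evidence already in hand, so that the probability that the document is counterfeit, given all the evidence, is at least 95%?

7

Prior odds = 0.15/0.85 = 3/17.
Combined Bayes factor of the evidence already in hand = 2 × 2 × 5 = 20.
Odds after that evidence = (3/17) × 20 = 60/17.
Target odds = 0.95/0.05 = 19.
Need 1.3ⁿ ≥ 19 ÷ (60/17) = 323/60.
1.3⁶ = 4826809/1000000 falls short of 323/60 but 1.3⁷ = 62748517/10000000 reaches it, so n = 7.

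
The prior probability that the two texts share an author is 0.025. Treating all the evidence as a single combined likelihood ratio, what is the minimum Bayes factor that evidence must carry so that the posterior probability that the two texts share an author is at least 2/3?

Prior odds = 0.025/0.975 = 1/39.
Target odds = (2/3)/(1/3) = 2.
Required Bayes factor = 2 ÷ (1/39) = 78.

78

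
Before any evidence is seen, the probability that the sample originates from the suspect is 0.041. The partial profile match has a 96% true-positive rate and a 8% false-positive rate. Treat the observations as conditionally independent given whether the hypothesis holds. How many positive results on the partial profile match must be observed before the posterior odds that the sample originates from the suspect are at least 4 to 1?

Prior odds = 0.041/0.959 = 41/959.
Likelihood ratio of a positive result = 0.96/0.08 = 12.
Target odds = 4.
Need (41/959) × 12ⁿ ≥ 4, i.e. 12ⁿ ≥ 3836/41.
12¹ = 12 falls short of 3836/41 but 12² = 144 reaches it, so n = 2.

2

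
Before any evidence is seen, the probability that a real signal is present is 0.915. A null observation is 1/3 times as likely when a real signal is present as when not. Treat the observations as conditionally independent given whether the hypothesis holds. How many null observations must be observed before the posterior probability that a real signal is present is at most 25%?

4

Prior odds: 0.915 ÷ 0.085 = 183/17.
Likelihood ratio per null observation = 1/3.
Target odds: 0.25 ÷ 0.75 = 1/3.
Require (1/3)ⁿ ≤ 1/3 ÷ (183/17) = 17/549.
(1/3)³ = 1/27 is still above 17/549 but (1/3)⁴ = 1/81 is at or below it, so n = 4.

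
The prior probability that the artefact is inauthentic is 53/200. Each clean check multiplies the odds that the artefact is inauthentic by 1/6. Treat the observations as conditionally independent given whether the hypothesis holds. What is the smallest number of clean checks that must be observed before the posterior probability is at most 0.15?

1

Prior odds: 0.265 ÷ 0.735 = 53/147.
Likelihood ratio per clean check = 1/6.
Target posterior odds = 0.15/0.85 = 3/17.
Need (53/147) × (1/6)ⁿ ≤ 3/17, i.e. (1/6)ⁿ ≤ 441/901.
(1/6)¹ = 1/6, which is already at or below the required 441/901; so n = 1.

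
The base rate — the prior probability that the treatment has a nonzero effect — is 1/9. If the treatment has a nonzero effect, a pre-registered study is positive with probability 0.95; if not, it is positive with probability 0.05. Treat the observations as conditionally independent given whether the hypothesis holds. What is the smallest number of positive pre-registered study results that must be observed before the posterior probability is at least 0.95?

Prior odds: (1/9) ÷ (8/9) = 0.125.
Likelihood ratio of a positive = 0.95/0.05 = 19.
Target odds: 0.95 ÷ 0.05 = 19.
Require 19ⁿ ≥ 19 ÷ 0.125 = 152.
19¹ = 19 falls short of 152 but 19² = 361 reaches it, so n = 2.

2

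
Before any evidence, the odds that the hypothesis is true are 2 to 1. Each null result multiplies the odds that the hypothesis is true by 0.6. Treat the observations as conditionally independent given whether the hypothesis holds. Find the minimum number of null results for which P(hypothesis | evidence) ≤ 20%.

Prior odds = 2.
Likelihood ratio per null result = 0.6.
Target posterior odds = 0.2/0.8 = 0.25.
Require 0.6ⁿ ≤ 0.25 ÷ 2 = 0.125.
0.6⁴ = 0.1296 is still above 0.125 but 0.6⁵ = 0.07776 is at or below it, so n = 5.

5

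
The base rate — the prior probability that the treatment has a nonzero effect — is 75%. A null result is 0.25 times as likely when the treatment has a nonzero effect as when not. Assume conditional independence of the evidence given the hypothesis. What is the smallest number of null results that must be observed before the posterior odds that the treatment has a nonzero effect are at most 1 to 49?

Prior odds: 0.75 ÷ 0.25 = 3.
Likelihood ratio per null result = 0.25.
Target odds = 1/49.
Require 0.25ⁿ ≤ 1/49 ÷ 3 = 1/147.
0.25³ = 0.015625 is still above 1/147 but 0.25⁴ = 0.00390625 is at or below it, so n = 4.

4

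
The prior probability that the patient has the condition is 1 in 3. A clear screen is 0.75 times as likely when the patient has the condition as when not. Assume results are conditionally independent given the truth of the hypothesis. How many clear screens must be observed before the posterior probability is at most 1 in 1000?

Prior odds = (1/3)/(2/3) = 0.5.
Likelihood ratio per clear screen = 0.75.
Target posterior odds = 0.001/0.999 = 1/999.
Require 0.75ⁿ ≤ 1/999 ÷ 0.5 = 2/999.
0.75²¹ ≈0.00237841 is still above 2/999 but 0.75²² ≈0.00178381 is at or below it, so n = 22.

22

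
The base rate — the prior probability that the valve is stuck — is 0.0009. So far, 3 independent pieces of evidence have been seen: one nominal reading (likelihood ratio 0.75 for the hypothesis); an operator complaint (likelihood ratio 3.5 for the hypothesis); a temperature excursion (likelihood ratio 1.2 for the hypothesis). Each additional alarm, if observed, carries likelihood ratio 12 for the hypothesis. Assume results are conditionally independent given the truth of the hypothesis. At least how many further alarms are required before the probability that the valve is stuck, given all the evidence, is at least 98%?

Prior odds = 0.0009/0.9991 = 9/9991.
Combined Bayes factor of the evidence already in hand = 0.75 × 3.5 × 1.2 = 3.15.
Odds after that evidence = (9/9991) × 3.15 = 567/199820.
Target odds = 0.98/0.02 = 49.
Need 12ⁿ ≥ 49 ÷ (567/199820) = 1398740/81.
12³ = 1728 falls short of 1398740/81 but 12⁴ = 20736 reaches it, so n = 4.

4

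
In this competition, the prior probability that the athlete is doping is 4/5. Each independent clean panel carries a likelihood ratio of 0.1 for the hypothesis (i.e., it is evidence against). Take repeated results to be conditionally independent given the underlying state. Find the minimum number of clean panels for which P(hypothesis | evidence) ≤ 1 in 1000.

Prior odds: 0.8 ÷ 0.2 = 4.
Likelihood ratio per clean panel = 0.1.
Target posterior odds = 0.001/0.999 = 1/999.
Need 4 × 0.1ⁿ ≤ 1/999, i.e. 0.1ⁿ ≤ 1/3996.
0.1³ = 0.001 is still above 1/3996 but 0.1⁴ = 0.0001 is at or below it, so n = 4.

4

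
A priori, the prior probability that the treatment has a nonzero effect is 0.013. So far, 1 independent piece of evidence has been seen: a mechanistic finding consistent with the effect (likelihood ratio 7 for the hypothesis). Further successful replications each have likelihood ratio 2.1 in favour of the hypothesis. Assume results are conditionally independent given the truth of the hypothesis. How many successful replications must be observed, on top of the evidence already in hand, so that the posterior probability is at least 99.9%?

Prior odds = 0.013/0.987 = 13/987.
Bayes factor of the evidence already in hand = 7.
Odds after that evidence = (13/987) × 7 = 13/141.
Target odds = 0.999/0.001 = 999.
Need 2.1ⁿ ≥ 999 ÷ (13/141) = 140859/13.
2.1¹² ≈7355.83 falls short of 140859/13 but 2.1¹³ ≈15447.2 reaches it, so n = 13.

13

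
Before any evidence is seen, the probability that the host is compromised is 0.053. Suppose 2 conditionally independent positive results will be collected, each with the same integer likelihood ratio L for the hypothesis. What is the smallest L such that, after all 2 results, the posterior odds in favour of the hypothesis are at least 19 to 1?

19

Prior odds = 0.053/0.947 = 53/947.
Target odds = 19.
Need L² ≥ 19 ÷ (53/947) = 17993/53.
18² = 324 < 17993/53 ≤ 361 = 19², so L = 19.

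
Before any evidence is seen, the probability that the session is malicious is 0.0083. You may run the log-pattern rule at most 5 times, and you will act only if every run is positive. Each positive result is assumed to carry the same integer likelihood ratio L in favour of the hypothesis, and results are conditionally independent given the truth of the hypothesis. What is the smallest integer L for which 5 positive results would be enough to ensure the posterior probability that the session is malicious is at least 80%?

Prior odds = 0.0083/0.9917 = 83/9917.
Target odds = 0.8/0.2 = 4.
Need L⁵ ≥ 4 ÷ (83/9917) = 39668/83.
3⁵ = 243 < 39668/83 ≤ 1024 = 4⁵, so L = 4.

4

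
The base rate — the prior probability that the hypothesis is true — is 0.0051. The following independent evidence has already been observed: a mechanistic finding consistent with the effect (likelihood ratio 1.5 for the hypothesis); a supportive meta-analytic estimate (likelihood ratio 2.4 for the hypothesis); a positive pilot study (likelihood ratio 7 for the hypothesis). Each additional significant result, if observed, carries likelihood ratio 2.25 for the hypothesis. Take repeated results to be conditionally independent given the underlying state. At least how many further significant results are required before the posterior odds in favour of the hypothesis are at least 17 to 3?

5

Prior odds = 0.0051/0.9949 = 51/9949.
Combined Bayes factor of the evidence already in hand = 1.5 × 2.4 × 7 = 25.2.
Odds after that evidence = (51/9949) × 25.2 = 6426/49745.
Target odds = 17/3.
Need 2.25ⁿ ≥ 17/3 ÷ (6426/49745) = 49745/1134.
2.25⁴ = 25.62890625 falls short of 49745/1134 but 2.25⁵ = 59049/1024 reaches it, so n = 5.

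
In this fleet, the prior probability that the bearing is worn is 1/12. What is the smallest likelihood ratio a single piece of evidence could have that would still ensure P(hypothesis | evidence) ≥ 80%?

Prior odds = (1/12)/(11/12) = 1/11.
Target odds = 0.8/0.2 = 4.
Required Bayes factor = 4 ÷ (1/11) = 44.

44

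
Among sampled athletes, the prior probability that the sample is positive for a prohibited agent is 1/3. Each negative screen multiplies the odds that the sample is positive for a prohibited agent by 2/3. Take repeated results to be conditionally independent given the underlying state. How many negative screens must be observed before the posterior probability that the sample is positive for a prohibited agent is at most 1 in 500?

Prior odds: (1/3) ÷ (2/3) = 0.5.
Likelihood ratio per negative screen = 2/3.
Target posterior odds = 0.002/0.998 = 1/499.
Require (2/3)ⁿ ≤ 1/499 ÷ 0.5 = 2/499.
(2/3)¹³ = 8192/1594323 is still above 2/499 but (2/3)¹⁴ = 16384/4782969 is at or below it, so n = 14.

14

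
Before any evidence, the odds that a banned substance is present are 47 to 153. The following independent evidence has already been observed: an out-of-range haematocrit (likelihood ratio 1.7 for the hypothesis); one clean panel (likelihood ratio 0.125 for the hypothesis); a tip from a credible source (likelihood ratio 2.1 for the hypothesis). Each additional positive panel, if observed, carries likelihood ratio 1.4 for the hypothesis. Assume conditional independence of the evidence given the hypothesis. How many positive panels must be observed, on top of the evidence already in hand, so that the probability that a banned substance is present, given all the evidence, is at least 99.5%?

22

Prior odds = 47/153.
Combined Bayes factor of the evidence already in hand = 1.7 × 0.125 × 2.1 = 0.44625.
Odds after that evidence = (47/153) × 0.44625 = 329/2400.
Target odds = 0.995/0.005 = 199.
Need 1.4ⁿ ≥ 199 ÷ (329/2400) = 477600/329.
1.4²¹ ≈1171.36 falls short of 477600/329 but 1.4²² ≈1639.9 reaches it, so n = 22.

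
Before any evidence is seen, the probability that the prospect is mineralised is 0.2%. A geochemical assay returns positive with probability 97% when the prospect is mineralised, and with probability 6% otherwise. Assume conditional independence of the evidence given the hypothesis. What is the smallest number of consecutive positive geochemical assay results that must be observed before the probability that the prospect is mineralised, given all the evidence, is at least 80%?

3

Prior odds = 0.002/0.998 = 1/499.
Likelihood ratio of a positive result = 0.97/0.06 = 97/6.
Target odds: 0.8 ÷ 0.2 = 4.
Require (97/6)ⁿ ≥ 4 ÷ (1/499) = 1996.
(97/6)² = 9409/36 falls short of 1996 but (97/6)³ = 912673/216 reaches it, so n = 3.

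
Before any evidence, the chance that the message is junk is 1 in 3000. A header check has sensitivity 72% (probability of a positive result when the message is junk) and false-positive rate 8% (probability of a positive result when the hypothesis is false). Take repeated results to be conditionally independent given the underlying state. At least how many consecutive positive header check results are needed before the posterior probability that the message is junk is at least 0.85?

5

Prior odds = (1/3000)/(2999/3000) = 1/2999.
Likelihood ratio of a positive result = 0.72/0.08 = 9.
Target posterior odds = 0.85/0.15 = 17/3.
Need (1/2999) × 9ⁿ ≥ 17/3, i.e. 9ⁿ ≥ 50983/3.
9⁴ = 6561 falls short of 50983/3 but 9⁵ = 59049 reaches it, so n = 5.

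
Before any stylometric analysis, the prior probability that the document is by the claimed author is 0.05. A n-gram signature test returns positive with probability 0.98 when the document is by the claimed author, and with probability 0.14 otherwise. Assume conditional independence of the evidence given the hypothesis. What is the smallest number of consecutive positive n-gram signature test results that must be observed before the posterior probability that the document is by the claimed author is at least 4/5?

Prior odds = 0.05/0.95 = 1/19.
Likelihood ratio of a positive result = 0.98/0.14 = 7.
Target posterior odds = 0.8/0.2 = 4.
Require 7ⁿ ≥ 4 ÷ (1/19) = 76.
7² = 49 falls short of 76 but 7³ = 343 reaches it, so n = 3.

3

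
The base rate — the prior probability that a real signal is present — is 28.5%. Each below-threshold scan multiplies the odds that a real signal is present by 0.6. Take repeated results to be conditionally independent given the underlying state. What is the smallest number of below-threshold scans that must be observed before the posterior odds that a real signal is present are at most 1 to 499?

Prior odds: 0.285 ÷ 0.715 = 57/143.
Likelihood ratio per below-threshold scan = 0.6.
Target odds = 1/499.
Need (57/143) × 0.6ⁿ ≤ 1/499, i.e. 0.6ⁿ ≤ 143/28443.
0.6¹⁰ = 59049/9765625 is still above 143/28443 but 0.6¹¹ = 177147/48828125 is at or below it, so n = 11.

11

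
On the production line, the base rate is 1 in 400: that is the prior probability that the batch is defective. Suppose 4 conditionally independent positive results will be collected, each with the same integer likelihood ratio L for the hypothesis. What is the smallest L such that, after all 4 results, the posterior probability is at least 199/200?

Prior odds = 0.0025/0.9975 = 1/399.
Target odds = 0.995/0.005 = 199.
Need L⁴ ≥ 199 ÷ (1/399) = 79401.
16⁴ = 65536 < 79401 ≤ 83521 = 17⁴, so L = 17.

17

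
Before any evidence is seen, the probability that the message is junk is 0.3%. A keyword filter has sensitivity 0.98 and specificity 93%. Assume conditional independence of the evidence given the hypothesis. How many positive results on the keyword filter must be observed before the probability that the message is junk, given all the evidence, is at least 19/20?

4

Prior odds: 0.003 ÷ 0.997 = 3/997.
False-positive rate = 1 − 0.93 = 0.07; likelihood ratio of a positive = 0.98/0.07 = 14.
Target posterior odds = 0.95/0.05 = 19.
Need (3/997) × 14ⁿ ≥ 19, i.e. 14ⁿ ≥ 18943/3.
14³ = 2744 falls short of 18943/3 but 14⁴ = 38416 reaches it, so n = 4.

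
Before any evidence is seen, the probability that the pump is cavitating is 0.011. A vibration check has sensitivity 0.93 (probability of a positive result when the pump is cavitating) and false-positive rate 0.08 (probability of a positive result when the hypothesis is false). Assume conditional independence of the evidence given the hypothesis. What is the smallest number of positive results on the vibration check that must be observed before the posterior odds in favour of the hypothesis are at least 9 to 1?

Prior odds = 0.011/0.989 = 11/989.
Likelihood ratio of a positive result = 0.93/0.08 = 11.625.
Target odds = 9.
Need (11/989) × 11.625ⁿ ≥ 9, i.e. 11.625ⁿ ≥ 8901/11.
11.625² = 135.140625 falls short of 8901/11 but 11.625³ = 804357/512 reaches it, so n = 3.

3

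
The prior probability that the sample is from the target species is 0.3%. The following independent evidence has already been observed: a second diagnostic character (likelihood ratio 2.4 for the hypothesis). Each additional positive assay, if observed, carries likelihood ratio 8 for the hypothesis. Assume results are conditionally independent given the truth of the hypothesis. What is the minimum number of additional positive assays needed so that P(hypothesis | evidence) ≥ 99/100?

Prior odds = 0.003/0.997 = 3/997.
Bayes factor of the evidence already in hand = 2.4.
Odds after that evidence = (3/997) × 2.4 = 36/4985.
Target odds = 0.99/0.01 = 99.
Need 8ⁿ ≥ 99 ÷ (36/4985) = 13708.75.
8⁴ = 4096 falls short of 13708.75 but 8⁵ = 32768 reaches it, so n = 5.

5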